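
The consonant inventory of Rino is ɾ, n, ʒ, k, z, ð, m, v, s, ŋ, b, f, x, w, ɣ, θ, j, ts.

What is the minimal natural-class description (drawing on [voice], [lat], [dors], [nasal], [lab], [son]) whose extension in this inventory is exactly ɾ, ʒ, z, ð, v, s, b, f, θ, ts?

[-nasal, -dors]

The class [-nasal], [-dorsal] has exactly /ɾ, ʒ, z, ð, v, s, b, f, θ, ts/ as its extension in this inventory. No smaller conjunction from the listed features achieves this: [-dorsal] alone would also admit /n, m/; [-nasal] alone would also admit /k, x, w, ɣ, …/; and checking the remaining single features turns up none with this extension.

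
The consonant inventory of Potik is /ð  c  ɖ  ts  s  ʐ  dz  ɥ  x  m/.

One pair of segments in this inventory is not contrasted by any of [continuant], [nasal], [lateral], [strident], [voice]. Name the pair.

ð, ɥ

On the given features, /ð/ and /ɥ/ have an identical profile: [+continuant], [-nasal], [-lateral], [-strident], [+voice]. No other two segments in the inventory coincide on all 5 features. (They do differ in [sonorant], [labial], [round] and [dorsal], which are not among the given features.)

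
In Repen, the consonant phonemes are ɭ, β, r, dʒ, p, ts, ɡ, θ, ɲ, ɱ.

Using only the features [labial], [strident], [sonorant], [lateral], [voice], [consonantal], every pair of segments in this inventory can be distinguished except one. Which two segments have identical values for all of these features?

ɲ, r

On the given features, /ɲ/ and /r/ have an identical profile: [-labial], [-strident], [+sonorant], [-lateral], [+voice], [+consonantal]. No other two segments in the inventory coincide on all 6 features. (They do differ in [nasal], [continuant] and [dorsal], which are not among the given features.)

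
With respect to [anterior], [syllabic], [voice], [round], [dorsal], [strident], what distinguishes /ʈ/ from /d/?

[voice], [anterior]

/ʈ/ is the voiceless retroflex stop and /d/ is the voiced alveolar stop. Both are [−syllabic], [−round], [−dorsal], [−strident]. /ʈ/ is [−voice] while /d/ is [+voice]; /ʈ/ is [−anterior] while /d/ is [+anterior], so the distinguishing features are [voice], [anterior].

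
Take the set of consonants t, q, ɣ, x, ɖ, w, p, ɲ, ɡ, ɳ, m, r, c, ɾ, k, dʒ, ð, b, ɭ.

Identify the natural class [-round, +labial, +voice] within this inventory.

m, b

Eliminate segments failing any feature: /t, q, ɣ, x, ɖ, ɲ, ɡ, ɳ, r, c, ɾ, k, dʒ, ð, ɭ/ are [-labial]; /w/ is [+round]; /p/ is [-voice]. The remaining /m, b/ satisfy [-round], [+labial], [+voice].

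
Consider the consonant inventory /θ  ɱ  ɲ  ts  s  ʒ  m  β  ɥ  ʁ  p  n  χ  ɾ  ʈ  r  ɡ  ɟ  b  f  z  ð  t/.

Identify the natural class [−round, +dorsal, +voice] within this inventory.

ɲ, ʁ, ɡ, ɟ

Checking each segment against [−round], [+dorsal], [+voice]: /ɲ/ (palatal nasal), /ʁ/ (voiced uvular fricative), /ɡ/ (voiced velar stop), /ɟ/ (voiced palatal stop) satisfy every feature; every other segment in the inventory fails at least one.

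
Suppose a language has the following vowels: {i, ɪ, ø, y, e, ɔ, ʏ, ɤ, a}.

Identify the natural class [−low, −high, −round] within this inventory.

First, the [−low] segments are /i, ɪ, ø, y, e, ɔ, ʏ, ɤ/.
Within that set, [−high] gives /ø, e, ɔ, ɤ/.
Of those, [−round] leaves /e, ɤ/.

e, ɤ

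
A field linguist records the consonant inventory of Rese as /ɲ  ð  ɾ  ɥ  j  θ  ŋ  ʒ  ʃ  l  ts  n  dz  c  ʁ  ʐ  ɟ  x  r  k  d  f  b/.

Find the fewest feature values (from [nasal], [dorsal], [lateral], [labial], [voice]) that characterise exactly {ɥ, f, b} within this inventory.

The target set is precisely the extension of [+labial] in this inventory.

[+labial]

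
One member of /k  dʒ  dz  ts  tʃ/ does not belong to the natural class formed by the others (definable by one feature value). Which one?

The remaining segments after removing /k/ share [+delayed release]; /k/ (voiceless velar stop) is [-delayed release]. For every other candidate removal, the leftover set fails to share any single feature value that the removed segment lacks.

k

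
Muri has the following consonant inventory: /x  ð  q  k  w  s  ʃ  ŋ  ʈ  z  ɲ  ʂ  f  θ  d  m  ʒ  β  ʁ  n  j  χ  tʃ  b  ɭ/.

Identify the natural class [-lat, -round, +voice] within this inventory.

ð, ŋ, z, ɲ, d, m, ʒ, β, ʁ, n, j, b

Eliminate segments failing any feature: /x, q, k, s, ʃ, ʈ, ʂ, f, θ, χ, tʃ/ are [-voice]; /w/ is [+round]; /ɭ/ is [+lateral]. The remaining /ð, ŋ, z, ɲ, d, m, ʒ, β, ʁ, n, j, b/ satisfy [-lateral], [-round], [+voice].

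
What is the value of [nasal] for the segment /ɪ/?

/ɪ/ is the high front unrounded lax vowel, hence [−nasal].

[−nasal]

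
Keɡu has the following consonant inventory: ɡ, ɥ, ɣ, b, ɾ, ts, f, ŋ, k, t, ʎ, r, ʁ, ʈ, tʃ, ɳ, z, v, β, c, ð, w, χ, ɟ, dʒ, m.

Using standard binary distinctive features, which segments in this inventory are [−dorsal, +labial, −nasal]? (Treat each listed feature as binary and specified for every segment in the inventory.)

Checking each segment against [−dorsal], [+labial], [−nasal]: /b/ (voiced bilabial stop), /f/ (voiceless labiodental fricative), /v/ (voiced labiodental fricative), /β/ (voiced bilabial fricative) satisfy every feature; every other segment in the inventory fails at least one.

b, f, v, β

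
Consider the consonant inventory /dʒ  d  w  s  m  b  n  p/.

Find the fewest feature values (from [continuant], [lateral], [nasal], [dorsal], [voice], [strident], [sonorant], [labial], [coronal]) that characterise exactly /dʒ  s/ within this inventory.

[+strident]

The target set is precisely the extension of [+strident] in this inventory.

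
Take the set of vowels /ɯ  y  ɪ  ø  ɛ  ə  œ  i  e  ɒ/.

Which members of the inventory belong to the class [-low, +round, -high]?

ø, œ

The [-low] segments are /ɯ, y, ɪ, ø, ɛ, ə, œ, i, e/.
Then [+round] gives /y, ø, œ/.
Of those, [-high] leaves /ø, œ/.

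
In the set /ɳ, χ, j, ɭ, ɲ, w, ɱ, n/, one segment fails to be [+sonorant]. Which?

χ

/ɱ, ɭ, j, ɳ, w, n, ɲ/ are all [+sonorant]; /χ/ (voiceless uvular fricative) is [−sonorant].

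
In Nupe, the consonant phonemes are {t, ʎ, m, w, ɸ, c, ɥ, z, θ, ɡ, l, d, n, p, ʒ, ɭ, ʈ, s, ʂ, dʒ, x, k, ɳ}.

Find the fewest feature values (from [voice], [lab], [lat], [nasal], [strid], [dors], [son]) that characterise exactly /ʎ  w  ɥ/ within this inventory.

[+son, +dors]

/ʎ, w, ɥ/ are all [+sonorant], [+dorsal], and no other segment in the inventory matches both values. Dropping any one of them over-generates: [+dorsal] alone would also admit /c, ɡ, x, k/; [+sonorant] alone would also admit /m, l, n, ɭ, …/. No other single listed feature picks out exactly this set either, so fewer than two features will not do.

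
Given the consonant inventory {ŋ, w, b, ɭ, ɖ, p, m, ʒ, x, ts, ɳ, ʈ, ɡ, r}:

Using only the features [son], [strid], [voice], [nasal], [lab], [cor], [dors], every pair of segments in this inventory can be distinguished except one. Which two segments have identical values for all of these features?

r, ɭ

Both /r/ and /ɭ/ are [+sonorant], [−strident], [+voice], [−nasal], [−labial], [+coronal], [−dorsal]. Since the list omits [lateral] and [anterior] — which do distinguish the alveolar trill from the retroflex lateral approximant — this pair collapses; all other pairs remain distinct.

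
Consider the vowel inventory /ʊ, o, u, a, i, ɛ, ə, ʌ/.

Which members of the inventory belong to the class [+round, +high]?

ʊ, u

Eliminate segments failing any feature: /o/ is [−high]; /a, i, ɛ, ə, ʌ/ are [−round]. The remaining /ʊ, u/ satisfy [+round], [+high].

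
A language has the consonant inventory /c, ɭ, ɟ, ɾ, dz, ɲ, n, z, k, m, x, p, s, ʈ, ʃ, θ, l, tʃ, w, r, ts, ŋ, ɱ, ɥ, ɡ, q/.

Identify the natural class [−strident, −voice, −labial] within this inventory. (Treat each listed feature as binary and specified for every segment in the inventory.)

c, k, x, ʈ, θ, q

Eliminate segments failing any feature: /ɭ, ɟ, ɾ, ɲ, n, m, l, w, r, ŋ, ɱ, ɥ, ɡ/ are [+voice]; /dz, z, s, ʃ, tʃ, ts/ are [+strident]; /p/ is [+labial]. The remaining /c, k, x, ʈ, θ, q/ satisfy [−strident], [−voice], [−labial].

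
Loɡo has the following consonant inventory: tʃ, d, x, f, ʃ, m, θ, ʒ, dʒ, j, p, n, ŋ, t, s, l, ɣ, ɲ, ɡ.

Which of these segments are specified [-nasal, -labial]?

tʃ, d, x, ʃ, θ, ʒ, dʒ, j, t, s, l, ɣ, ɡ

Among the inventory, the [-nasal] segments are /tʃ, d, x, f, ʃ, θ, ʒ, dʒ, j, p, t, s, l, ɣ, ɡ/.
Among these, [-labial] leaves /tʃ, d, x, ʃ, θ, ʒ, dʒ, j, t, s, l, ɣ, ɡ/.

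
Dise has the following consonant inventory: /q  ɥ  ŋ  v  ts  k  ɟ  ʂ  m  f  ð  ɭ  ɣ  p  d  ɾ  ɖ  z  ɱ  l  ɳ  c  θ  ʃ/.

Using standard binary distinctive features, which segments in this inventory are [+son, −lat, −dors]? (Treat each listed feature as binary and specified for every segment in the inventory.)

m, ɾ, ɱ, ɳ

Eliminate segments failing any feature: /q, v, ts, k, ɟ, ʂ, f, ð, ɣ, p, d, ɖ, z, c, θ, ʃ/ are [−sonorant]; /ɥ, ŋ/ are [+dorsal]; /ɭ, l/ are [+lateral]. The remaining /m, ɾ, ɱ, ɳ/ satisfy [+sonorant], [−lateral], [−dorsal].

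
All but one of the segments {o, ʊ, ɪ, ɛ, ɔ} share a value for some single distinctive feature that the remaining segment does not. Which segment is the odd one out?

The remaining segments after removing /o/ share [−tense]; /o/ (mid back rounded tense vowel) is [+tense]. For every other candidate removal, the leftover set fails to share any single feature value that the removed segment lacks.

o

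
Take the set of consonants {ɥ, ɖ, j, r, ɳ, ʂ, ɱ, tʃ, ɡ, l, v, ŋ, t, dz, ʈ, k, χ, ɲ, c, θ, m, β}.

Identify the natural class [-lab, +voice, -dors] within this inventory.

Among the inventory, the [-labial] segments are /ɖ, j, r, ɳ, ʂ, tʃ, ɡ, l, ŋ, t, dz, ʈ, k, χ, ɲ, c, θ/.
Of those, [+voice] gives /ɖ, j, r, ɳ, ɡ, l, ŋ, dz, ɲ/.
Then [-dorsal] leaves /ɖ, r, ɳ, l, dz/.

ɖ, r, ɳ, l, dz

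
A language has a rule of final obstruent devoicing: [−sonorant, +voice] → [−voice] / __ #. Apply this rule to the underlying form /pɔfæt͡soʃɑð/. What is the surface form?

[pɔfæt͡soʃɑθ]

/ð/ satisfies [−sonorant, +voice] and sits in __ #. The [−voice] counterpart of the voiced dental fricative is /θ/. Other segments in /pɔfæt͡soʃɑð/ either fail the structural description or are not in the environment, so the surface form is [pɔfæt͡soʃɑθ].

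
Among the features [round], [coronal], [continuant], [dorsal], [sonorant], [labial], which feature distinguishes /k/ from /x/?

[continuant]

/k/ (voiceless velar stop) and /x/ (voiceless velar fricative) agree on [−round], [−coronal], [+dorsal], [−sonorant], [−labial]. They differ on [continuant] (/k/ [−], /x/ [+]).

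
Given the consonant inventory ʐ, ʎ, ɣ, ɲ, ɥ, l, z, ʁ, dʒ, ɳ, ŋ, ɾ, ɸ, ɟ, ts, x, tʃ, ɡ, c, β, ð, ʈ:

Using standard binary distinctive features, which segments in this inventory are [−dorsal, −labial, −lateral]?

ʐ, z, dʒ, ɳ, ɾ, ts, tʃ, ð, ʈ

Among the inventory, the [−dorsal] segments are /ʐ, l, z, dʒ, ɳ, ɾ, ɸ, ts, tʃ, β, ð, ʈ/.
Then [−labial] gives /ʐ, l, z, dʒ, ɳ, ɾ, ts, tʃ, ð, ʈ/.
Of those, [−lateral] leaves /ʐ, z, dʒ, ɳ, ɾ, ts, tʃ, ð, ʈ/.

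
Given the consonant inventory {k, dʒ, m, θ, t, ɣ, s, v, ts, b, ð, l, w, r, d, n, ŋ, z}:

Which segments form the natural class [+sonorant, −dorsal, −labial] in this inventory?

Eliminate segments failing any feature: /k, dʒ, θ, t, ɣ, s, v, ts, b, ð, d, z/ are [−sonorant]; /m/ is [+labial]; /w, ŋ/ are [+dorsal]. The remaining /l, r, n/ satisfy [+sonorant], [−dorsal], [−labial].

l, r, n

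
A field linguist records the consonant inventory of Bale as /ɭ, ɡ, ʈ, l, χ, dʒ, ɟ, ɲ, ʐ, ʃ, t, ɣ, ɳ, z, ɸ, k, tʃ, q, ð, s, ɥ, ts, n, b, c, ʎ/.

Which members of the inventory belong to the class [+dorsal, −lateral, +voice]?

Checking each segment against [+dorsal], [−lateral], [+voice]: /ɡ/ (voiced velar stop), /ɟ/ (voiced palatal stop), /ɲ/ (palatal nasal), /ɣ/ (voiced velar fricative), /ɥ/ (labial-palatal glide) satisfy every feature; every other segment in the inventory fails at least one.

ɡ, ɟ, ɲ, ɣ, ɥ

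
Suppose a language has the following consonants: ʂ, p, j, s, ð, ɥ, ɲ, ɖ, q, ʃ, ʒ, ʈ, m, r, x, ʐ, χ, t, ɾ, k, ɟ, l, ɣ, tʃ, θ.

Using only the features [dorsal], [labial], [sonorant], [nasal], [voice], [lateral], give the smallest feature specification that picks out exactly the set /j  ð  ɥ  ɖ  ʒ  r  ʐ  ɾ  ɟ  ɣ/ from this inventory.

[+voice, -nasal, -lateral]

/j, ð, ɥ, ɖ, ʒ, r, ʐ, ɾ, ɟ, ɣ/ are all [+voice], [-nasal], [-lateral], and no other segment in the inventory matches all three values. Dropping any one of them over-generates: [-nasal, -lateral] alone would also admit /ʂ, p, s, q, …/; [+voice, -lateral] alone would also admit /ɲ, m/; [+voice, -nasal] alone would also admit /l/. No other combination of two listed features picks out exactly this set either, so fewer than three features will not do.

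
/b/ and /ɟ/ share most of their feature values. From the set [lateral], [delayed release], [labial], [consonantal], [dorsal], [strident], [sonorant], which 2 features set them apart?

/b/ (voiced bilabial stop) and /ɟ/ (voiced palatal stop) agree on [-lateral], [-delayed release], [+consonantal], [-strident], [-sonorant]. They differ on [labial] (/b/ [+], /ɟ/ [-]), [dorsal] (/b/ [-], /ɟ/ [+]).

[labial], [dorsal]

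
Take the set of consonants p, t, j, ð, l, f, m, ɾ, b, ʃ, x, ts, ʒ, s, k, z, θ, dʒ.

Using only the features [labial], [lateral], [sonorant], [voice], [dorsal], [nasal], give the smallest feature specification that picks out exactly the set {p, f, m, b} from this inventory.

[+labial]

/p, f, m, b/ are exactly the [+labial] segments in the inventory, so a single feature suffices.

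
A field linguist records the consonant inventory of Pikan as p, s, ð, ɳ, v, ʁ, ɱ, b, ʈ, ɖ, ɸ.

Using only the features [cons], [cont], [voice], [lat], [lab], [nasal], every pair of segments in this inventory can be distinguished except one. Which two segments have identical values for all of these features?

ʁ, ð

On the given features, /ʁ/ and /ð/ have an identical profile: [+consonantal], [+continuant], [+voice], [−lateral], [−labial], [−nasal]. No other two segments in the inventory coincide on all 6 features. (They do differ in [coronal] and [dorsal], which are not among the given features.)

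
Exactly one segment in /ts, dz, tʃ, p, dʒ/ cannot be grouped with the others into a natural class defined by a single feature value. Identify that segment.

p

The remaining segments after removing /p/ share [+delayed release]; /p/ (voiceless bilabial stop) is [-delayed release]. For every other candidate removal, the leftover set fails to share any single feature value that the removed segment lacks.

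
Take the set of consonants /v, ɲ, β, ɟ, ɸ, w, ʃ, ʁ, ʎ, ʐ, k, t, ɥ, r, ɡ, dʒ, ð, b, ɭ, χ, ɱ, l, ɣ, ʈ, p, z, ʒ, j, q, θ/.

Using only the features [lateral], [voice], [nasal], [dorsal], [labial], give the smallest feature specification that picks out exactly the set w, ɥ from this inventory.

[+labial, +dorsal]

/w, ɥ/ are all [+labial], [+dorsal], and no other segment in the inventory matches both values. Dropping any one of them over-generates: [+dorsal] alone would also admit /ɲ, ɟ, ʁ, ʎ, …/; [+labial] alone would also admit /v, β, ɸ, b, …/. No other single listed feature picks out exactly this set either, so fewer than two features will not do.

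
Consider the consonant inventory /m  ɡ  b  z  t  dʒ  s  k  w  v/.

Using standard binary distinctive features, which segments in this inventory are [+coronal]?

z, t, dʒ, s

The [+coronal] segments here are /z, t, dʒ, s/; the remaining /m, ɡ, b, k, w, v/ are [−coronal].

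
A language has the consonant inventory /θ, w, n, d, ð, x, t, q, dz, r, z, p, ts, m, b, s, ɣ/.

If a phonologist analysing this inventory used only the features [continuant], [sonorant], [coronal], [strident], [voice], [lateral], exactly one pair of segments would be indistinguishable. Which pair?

Both /q/ and /p/ are [−continuant], [−sonorant], [−coronal], [−strident], [−voice], [−lateral]. Since the list omits [labial] and [dorsal] — which do distinguish the voiceless uvular stop from the voiceless bilabial stop — this pair collapses; all other pairs remain distinct.

q, p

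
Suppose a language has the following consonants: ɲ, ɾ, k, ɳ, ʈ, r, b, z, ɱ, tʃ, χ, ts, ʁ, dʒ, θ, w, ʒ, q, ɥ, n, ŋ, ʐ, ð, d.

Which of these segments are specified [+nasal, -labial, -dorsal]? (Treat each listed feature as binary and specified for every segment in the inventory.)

ɳ, n

Checking each segment against [+nasal], [-labial], [-dorsal]: /ɳ/ (retroflex nasal), /n/ (alveolar nasal) satisfy every feature; every other segment in the inventory fails at least one.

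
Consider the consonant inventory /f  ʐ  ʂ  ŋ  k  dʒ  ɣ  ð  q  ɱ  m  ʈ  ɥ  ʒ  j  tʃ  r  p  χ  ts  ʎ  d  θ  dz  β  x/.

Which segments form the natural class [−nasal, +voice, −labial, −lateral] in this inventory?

First, the [−nasal] segments are /f, ʐ, ʂ, k, dʒ, ɣ, ð, q, ʈ, ɥ, ʒ, j, tʃ, r, p, χ, ts, ʎ, d, θ, dz, β, x/.
Then [+voice] gives /ʐ, dʒ, ɣ, ð, ɥ, ʒ, j, r, ʎ, d, dz, β/.
Then [−labial] gives /ʐ, dʒ, ɣ, ð, ʒ, j, r, ʎ, d, dz/.
Among these, [−lateral] leaves /ʐ, dʒ, ɣ, ð, ʒ, j, r, d, dz/.

ʐ, dʒ, ɣ, ð, ʒ, j, r, d, dz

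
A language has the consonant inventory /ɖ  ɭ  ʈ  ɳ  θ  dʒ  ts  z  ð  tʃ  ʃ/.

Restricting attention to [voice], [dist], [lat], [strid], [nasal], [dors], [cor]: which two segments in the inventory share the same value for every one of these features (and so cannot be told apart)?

/ʃ/ (voiceless postalveolar fricative) and /tʃ/ (voiceless postalveolar affricate) are both [−voice], [+distributed], [−lateral], [+strident], [−nasal], [−dorsal], [+coronal], so none of the listed features separates them. (They do differ in [continuant], which is not among the given features.) Every other pair in the inventory differs on at least one listed feature.

ʃ, tʃ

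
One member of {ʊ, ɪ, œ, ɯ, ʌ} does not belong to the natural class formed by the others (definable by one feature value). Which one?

ɯ

/ʊ, ʌ, ɪ, œ/ are all [-tense], but /ɯ/ (high back unrounded vowel) is [+tense]. No other single segment can be removed to leave a set sharing one feature value that the removed segment lacks, so /ɯ/ is the odd one out.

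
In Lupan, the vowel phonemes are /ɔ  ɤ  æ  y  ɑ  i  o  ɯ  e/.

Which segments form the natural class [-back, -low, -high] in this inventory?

Among the inventory, the [-back] segments are /æ, y, i, e/.
Then [-low] gives /y, i, e/.
Within that set, [-high] leaves /e/.

e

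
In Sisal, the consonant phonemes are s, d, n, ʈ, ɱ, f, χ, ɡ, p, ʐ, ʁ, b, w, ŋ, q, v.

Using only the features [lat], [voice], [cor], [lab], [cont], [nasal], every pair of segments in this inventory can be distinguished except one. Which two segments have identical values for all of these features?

On the given features, /w/ and /v/ have an identical profile: [-lateral], [+voice], [-coronal], [+labial], [+continuant], [-nasal]. No other two segments in the inventory coincide on all 6 features. (They do differ in [sonorant], [round] and [dorsal], which are not among the given features.)

w, v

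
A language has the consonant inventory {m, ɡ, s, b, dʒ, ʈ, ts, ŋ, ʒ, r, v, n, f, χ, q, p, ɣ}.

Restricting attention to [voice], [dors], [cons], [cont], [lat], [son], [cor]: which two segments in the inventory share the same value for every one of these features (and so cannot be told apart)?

ts, ʈ

/ts/ (voiceless alveolar affricate) and /ʈ/ (voiceless retroflex stop) are both [−voice], [−dorsal], [+consonantal], [−continuant], [−lateral], [−sonorant], [+coronal], so none of the listed features separates them. (They do differ in [strident], [delayed release] and [anterior], which are not among the given features.) Every other pair in the inventory differs on at least one listed feature.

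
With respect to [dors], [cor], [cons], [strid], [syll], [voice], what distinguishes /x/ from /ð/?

[voice], [coronal], [dorsal]

/x/ is the voiceless velar fricative and /ð/ is the voiced dental fricative. Both are [+consonantal], [−strident], [−syllabic]. /x/ is [−voice] while /ð/ is [+voice]; /x/ is [−coronal] while /ð/ is [+coronal]; /x/ is [+dorsal] while /ð/ is [−dorsal], so the distinguishing features are [voice], [coronal], [dorsal].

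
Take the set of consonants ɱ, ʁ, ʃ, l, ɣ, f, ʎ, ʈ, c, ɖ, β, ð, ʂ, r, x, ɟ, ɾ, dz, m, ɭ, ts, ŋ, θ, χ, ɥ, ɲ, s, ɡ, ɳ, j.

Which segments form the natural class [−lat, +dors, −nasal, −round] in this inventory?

Checking each segment against [−lateral], [+dorsal], [−nasal], [−round]: /ʁ/ (voiced uvular fricative), /ɣ/ (voiced velar fricative), /c/ (voiceless palatal stop), /x/ (voiceless velar fricative), /ɟ/ (voiced palatal stop), /χ/ (voiceless uvular fricative), among others, satisfy every feature; every other segment in the inventory fails at least one.

ʁ, ɣ, c, x, ɟ, χ, ɡ, j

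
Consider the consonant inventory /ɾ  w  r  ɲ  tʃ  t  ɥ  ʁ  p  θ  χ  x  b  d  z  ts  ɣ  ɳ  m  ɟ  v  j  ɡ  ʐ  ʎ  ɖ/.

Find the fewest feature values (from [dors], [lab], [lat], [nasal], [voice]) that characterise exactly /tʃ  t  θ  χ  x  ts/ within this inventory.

[-voice, -lab]

The class [-voice], [-labial] has exactly /tʃ, t, θ, χ, x, ts/ as its extension in this inventory. No smaller conjunction from the listed features achieves this: [-labial] alone would also admit /ɾ, r, ɲ, ʁ, …/; [-voice] alone would also admit /p/; and checking the remaining single features turns up none with this extension.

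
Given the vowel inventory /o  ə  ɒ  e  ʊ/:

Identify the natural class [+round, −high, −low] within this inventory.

Eliminate segments failing any feature: /ə, e/ are [−round]; /ɒ/ is [+low]; /ʊ/ is [+high]. The remaining /o/ satisfy [+round], [−high], [−low].

o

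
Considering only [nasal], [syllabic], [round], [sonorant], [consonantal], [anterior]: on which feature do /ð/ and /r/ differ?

[sonorant]

/ð/ (voiced dental fricative) and /r/ (alveolar trill) agree on [-nasal], [-syllabic], [-round], [+consonantal], [+anterior]. They differ on [sonorant] (/ð/ [-], /r/ [+]).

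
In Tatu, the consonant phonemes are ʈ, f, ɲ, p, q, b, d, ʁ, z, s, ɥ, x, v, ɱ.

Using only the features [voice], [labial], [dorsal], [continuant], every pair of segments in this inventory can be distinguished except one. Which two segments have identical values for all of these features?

Both /b/ and /ɱ/ are [+voice], [+labial], [−dorsal], [−continuant]. Since the list omits [sonorant] and [nasal] — which do distinguish the voiced bilabial stop from the labiodental nasal — this pair collapses; all other pairs remain distinct.

b, ɱ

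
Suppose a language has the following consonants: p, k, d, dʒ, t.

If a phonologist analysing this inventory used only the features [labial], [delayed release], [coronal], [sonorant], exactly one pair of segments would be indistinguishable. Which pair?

t, d

Both /t/ and /d/ are [−labial], [−delayed release], [+coronal], [−sonorant]. Since the list omits [voice] — which does distinguish the voiceless alveolar stop from the voiced alveolar stop — this pair collapses; all other pairs remain distinct.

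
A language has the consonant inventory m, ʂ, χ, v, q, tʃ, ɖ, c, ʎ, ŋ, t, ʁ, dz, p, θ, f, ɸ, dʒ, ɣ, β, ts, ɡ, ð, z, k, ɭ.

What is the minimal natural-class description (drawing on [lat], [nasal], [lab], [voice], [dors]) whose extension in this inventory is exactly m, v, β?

/m, v, β/ are all [+voice], [+labial], and no other segment in the inventory matches both values. Dropping any one of them over-generates: [+labial] alone would also admit /p, f, ɸ/; [+voice] alone would also admit /ɖ, ʎ, ŋ, ʁ, …/. No other single listed feature picks out exactly this set either, so fewer than two features will not do.

[+voice, +lab]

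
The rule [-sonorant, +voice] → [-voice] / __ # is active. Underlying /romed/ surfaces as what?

[romet]

Only the final segment /d/ is both word-final and matches the structural description. It is a voiced alveolar stop, so [-sonorant, +voice] holds; changing it to [-voice] with all other features held fixed yields /t/ (voiceless alveolar stop). No other segment meets both the structural description and the environment, so the output is [romet].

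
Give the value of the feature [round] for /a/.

[−round]

As the low unrounded vowel, /a/ is [−round].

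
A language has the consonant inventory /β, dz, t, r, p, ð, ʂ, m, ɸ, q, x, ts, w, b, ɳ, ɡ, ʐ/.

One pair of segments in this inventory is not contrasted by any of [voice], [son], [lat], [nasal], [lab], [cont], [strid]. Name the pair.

q, t

Both /q/ and /t/ are [−voice], [−sonorant], [−lateral], [−nasal], [−labial], [−continuant], [−strident]. Since the list omits [coronal] and [dorsal] — which do distinguish the voiceless uvular stop from the voiceless alveolar stop — this pair collapses; all other pairs remain distinct.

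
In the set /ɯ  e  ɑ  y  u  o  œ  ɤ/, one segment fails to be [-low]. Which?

ɑ

/ɑ/ is the low back unrounded vowel, which is [+low]; the rest — /o, y, u, e, ɯ, ɤ, œ/ — are [-low].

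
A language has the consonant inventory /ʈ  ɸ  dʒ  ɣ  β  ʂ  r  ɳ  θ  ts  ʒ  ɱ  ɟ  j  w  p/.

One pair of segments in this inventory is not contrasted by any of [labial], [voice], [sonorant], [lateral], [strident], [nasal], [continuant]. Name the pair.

On the given features, /r/ and /j/ have an identical profile: [-labial], [+voice], [+sonorant], [-lateral], [-strident], [-nasal], [+continuant]. No other two segments in the inventory coincide on all 7 features. (They do differ in [dorsal], which is not among the given features.)

r, j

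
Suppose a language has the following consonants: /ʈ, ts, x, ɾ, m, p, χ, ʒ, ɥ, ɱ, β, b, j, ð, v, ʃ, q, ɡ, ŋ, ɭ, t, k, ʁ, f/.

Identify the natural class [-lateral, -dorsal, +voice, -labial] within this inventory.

Checking each segment against [-lateral], [-dorsal], [+voice], [-labial]: /ɾ/ (alveolar tap), /ʒ/ (voiced postalveolar fricative), /ð/ (voiced dental fricative) satisfy every feature; every other segment in the inventory fails at least one.

ɾ, ʒ, ð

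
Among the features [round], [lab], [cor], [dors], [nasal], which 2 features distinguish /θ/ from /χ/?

[coronal], [dorsal]

/θ/ is the voiceless dental fricative and /χ/ is the voiceless uvular fricative. Both are [−round], [−labial], [−nasal]. /θ/ is [+coronal] while /χ/ is [−coronal]; /θ/ is [−dorsal] while /χ/ is [+dorsal], so the distinguishing features are [coronal], [dorsal].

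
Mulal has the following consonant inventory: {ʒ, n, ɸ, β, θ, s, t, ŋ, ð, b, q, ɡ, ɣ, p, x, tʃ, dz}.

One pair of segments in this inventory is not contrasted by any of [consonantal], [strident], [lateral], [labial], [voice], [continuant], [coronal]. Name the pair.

Both /ŋ/ and /ɡ/ are [+consonantal], [-strident], [-lateral], [-labial], [+voice], [-continuant], [-coronal]. Since the list omits [sonorant] and [nasal] — which do distinguish the velar nasal from the voiced velar stop — this pair collapses; all other pairs remain distinct.

ŋ, ɡ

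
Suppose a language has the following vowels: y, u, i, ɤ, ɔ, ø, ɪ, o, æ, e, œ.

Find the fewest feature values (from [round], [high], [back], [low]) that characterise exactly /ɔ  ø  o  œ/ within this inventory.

[-high, +round]

Every target segment is [-high], [+round]; each remaining inventory member fails at least one of these. Each conjunct is needed — [+round] alone would also admit /y, u/; [-high] alone would also admit /ɤ, æ, e/ — and no other single listed feature has exactly this extension, so two is the minimum.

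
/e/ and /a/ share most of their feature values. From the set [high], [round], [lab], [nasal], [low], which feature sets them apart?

The two segments share [-high], [-round], [-labial], [-nasal]. The only feature from the list on which they differ: /e/ is [-low] while /a/ is [+low].

[low]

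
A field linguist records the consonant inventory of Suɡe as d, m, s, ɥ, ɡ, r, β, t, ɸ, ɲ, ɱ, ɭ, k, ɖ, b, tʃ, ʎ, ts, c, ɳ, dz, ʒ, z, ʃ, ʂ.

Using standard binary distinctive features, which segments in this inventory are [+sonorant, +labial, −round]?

First, the [+sonorant] segments are /m, ɥ, r, ɲ, ɱ, ɭ, ʎ, ɳ/.
Intersecting with [+labial] gives /m, ɥ, ɱ/.
Of those, [−round] leaves /m, ɱ/.

m, ɱ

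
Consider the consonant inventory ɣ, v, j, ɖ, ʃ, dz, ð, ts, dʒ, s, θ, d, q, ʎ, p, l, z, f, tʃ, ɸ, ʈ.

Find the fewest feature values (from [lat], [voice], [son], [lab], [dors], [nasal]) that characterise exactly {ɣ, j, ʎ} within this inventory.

The class [+voice], [+dorsal] has exactly /ɣ, j, ʎ/ as its extension in this inventory. No smaller conjunction from the listed features achieves this: [+dorsal] alone would also admit /q/; [+voice] alone would also admit /v, ɖ, dz, ð, …/; and checking the remaining single features turns up none with this extension.

[+voice, +dors]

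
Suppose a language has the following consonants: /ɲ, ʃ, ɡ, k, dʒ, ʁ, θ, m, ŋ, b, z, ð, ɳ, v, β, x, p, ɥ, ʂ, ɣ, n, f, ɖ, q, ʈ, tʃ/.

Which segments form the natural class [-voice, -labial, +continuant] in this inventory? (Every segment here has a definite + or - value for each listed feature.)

ʃ, θ, x, ʂ

Checking each segment against [-voice], [-labial], [+continuant]: /ʃ/ (voiceless postalveolar fricative), /θ/ (voiceless dental fricative), /x/ (voiceless velar fricative), /ʂ/ (voiceless retroflex fricative) satisfy every feature; every other segment in the inventory fails at least one.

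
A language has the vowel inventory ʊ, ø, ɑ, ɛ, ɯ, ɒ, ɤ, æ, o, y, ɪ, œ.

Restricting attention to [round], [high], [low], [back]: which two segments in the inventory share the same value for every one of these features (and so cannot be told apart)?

œ, ø

/œ/ (mid front rounded lax vowel) and /ø/ (mid front rounded tense vowel) are both [+round], [−high], [−low], [−back], so none of the listed features separates them. (They do differ in [tense], which is not among the given features.) Every other pair in the inventory differs on at least one listed feature.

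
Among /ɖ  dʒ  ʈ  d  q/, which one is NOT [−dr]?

dʒ

Every segment except /dʒ/ is [−delayed release]. /dʒ/ (voiced postalveolar affricate) is [+delayed release], so it is the exception.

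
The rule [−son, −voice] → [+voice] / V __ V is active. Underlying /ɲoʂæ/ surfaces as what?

[ɲoʐæ]

/ʂ/ satisfies [−son, −voice] and sits in V __ V. The [+voice] counterpart of the voiceless retroflex fricative is /ʐ/. Other segments in /ɲoʂæ/ either fail the structural description or are not in the environment, so the surface form is [ɲoʐæ].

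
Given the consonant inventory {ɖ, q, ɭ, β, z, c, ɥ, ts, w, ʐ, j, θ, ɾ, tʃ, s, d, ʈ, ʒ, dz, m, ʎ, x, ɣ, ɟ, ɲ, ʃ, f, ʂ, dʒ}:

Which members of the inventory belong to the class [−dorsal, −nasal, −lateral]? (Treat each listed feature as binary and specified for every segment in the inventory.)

ɖ, β, z, ts, ʐ, θ, ɾ, tʃ, s, d, ʈ, ʒ, dz, ʃ, f, ʂ, dʒ

Eliminate segments failing any feature: /q, c, ɥ, w, j, ʎ, x, ɣ, ɟ, ɲ/ are [+dorsal]; /ɭ/ is [+lateral]; /m/ is [+nasal]. The remaining /ɖ, β, z, ts, ʐ, θ, ɾ, tʃ, s, d, ʈ, ʒ, dz, ʃ, f, ʂ, dʒ/ satisfy [−dorsal], [−nasal], [−lateral].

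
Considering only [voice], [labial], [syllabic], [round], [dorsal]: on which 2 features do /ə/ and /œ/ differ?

[labial], [round]

The two segments share [+voice], [+syllabic], [+dorsal]. The only features from the list on which they differ: /ə/ is [-labial] while /œ/ is [+labial]; /ə/ is [-round] while /œ/ is [+round].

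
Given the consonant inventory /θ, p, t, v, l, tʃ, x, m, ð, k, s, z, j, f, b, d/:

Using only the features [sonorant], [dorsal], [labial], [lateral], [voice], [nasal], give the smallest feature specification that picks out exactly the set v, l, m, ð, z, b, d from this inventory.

The class [+voice], [−dorsal] has exactly /v, l, m, ð, z, b, d/ as its extension in this inventory. No smaller conjunction from the listed features achieves this: [−dorsal] alone would also admit /θ, p, t, tʃ, …/; [+voice] alone would also admit /j/; and checking the remaining single features turns up none with this extension.

[+voice, −dorsal]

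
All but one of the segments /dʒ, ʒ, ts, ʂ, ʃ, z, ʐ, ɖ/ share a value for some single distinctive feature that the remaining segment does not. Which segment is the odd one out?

/ʃ, ʐ, z, ʂ, dʒ, ʒ, ts/ are all [+strident], but /ɖ/ (voiced retroflex stop) is [-strident]. No other single segment can be removed to leave a set sharing one feature value that the removed segment lacks, so /ɖ/ is the odd one out.

ɖ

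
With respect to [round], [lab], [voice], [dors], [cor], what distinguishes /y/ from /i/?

/y/ (high front rounded tense vowel) and /i/ (high front unrounded tense vowel) agree on [+voice], [+dorsal], [−coronal]. They differ on [labial] (/y/ [+], /i/ [−]), [round] (/y/ [+], /i/ [−]).

[labial], [round]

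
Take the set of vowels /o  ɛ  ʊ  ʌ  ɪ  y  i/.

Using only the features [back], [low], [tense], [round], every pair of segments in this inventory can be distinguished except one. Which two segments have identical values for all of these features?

ɛ, ɪ

On the given features, /ɛ/ and /ɪ/ have an identical profile: [-back], [-low], [-tense], [-round]. No other two segments in the inventory coincide on all 4 features. (They do differ in [high], which is not among the given features.)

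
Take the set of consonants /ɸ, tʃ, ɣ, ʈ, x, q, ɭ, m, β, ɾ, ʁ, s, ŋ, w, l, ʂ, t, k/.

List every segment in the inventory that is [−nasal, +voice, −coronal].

ɣ, β, ʁ, w

First, the [−nasal] segments are /ɸ, tʃ, ɣ, ʈ, x, q, ɭ, β, ɾ, ʁ, s, w, l, ʂ, t, k/.
Of those, [+voice] gives /ɣ, ɭ, β, ɾ, ʁ, w, l/.
Then [−coronal] leaves /ɣ, β, ʁ, w/.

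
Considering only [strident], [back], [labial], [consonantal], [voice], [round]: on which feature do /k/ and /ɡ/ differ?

[voice]

The two segments share [-strident], [+back], [-labial], [+consonantal], [-round]. The only feature from the list on which they differ: /k/ is [-voice] while /ɡ/ is [+voice].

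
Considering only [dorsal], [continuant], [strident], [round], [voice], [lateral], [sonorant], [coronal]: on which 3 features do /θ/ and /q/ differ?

[continuant], [coronal], [dorsal]

/θ/ (voiceless dental fricative) and /q/ (voiceless uvular stop) agree on [-strident], [-round], [-voice], [-lateral], [-sonorant]. They differ on [continuant] (/θ/ [+], /q/ [-]), [coronal] (/θ/ [+], /q/ [-]), [dorsal] (/θ/ [-], /q/ [+]).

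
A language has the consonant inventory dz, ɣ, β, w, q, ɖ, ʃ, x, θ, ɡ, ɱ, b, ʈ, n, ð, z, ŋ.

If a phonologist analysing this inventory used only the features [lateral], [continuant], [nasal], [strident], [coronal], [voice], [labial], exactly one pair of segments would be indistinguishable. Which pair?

Both /w/ and /β/ are [−lateral], [+continuant], [−nasal], [−strident], [−coronal], [+voice], [+labial]. Since the list omits [sonorant], [round] and [dorsal] — which do distinguish the labial-velar glide from the voiced bilabial fricative — this pair collapses; all other pairs remain distinct.

w, β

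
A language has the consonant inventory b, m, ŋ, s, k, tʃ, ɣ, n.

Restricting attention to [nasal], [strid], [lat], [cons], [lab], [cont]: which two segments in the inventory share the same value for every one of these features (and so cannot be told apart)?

/n/ (alveolar nasal) and /ŋ/ (velar nasal) are both [+nasal], [−strident], [−lateral], [+consonantal], [−labial], [−continuant], so none of the listed features separates them. (They do differ in [coronal] and [dorsal], which are not among the given features.) Every other pair in the inventory differs on at least one listed feature.

n, ŋ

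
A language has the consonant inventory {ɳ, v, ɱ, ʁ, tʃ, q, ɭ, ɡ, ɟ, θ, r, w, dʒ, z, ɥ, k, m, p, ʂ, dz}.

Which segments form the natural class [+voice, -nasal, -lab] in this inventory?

Checking each segment against [+voice], [-nasal], [-labial]: /ʁ/ (voiced uvular fricative), /ɭ/ (retroflex lateral approximant), /ɡ/ (voiced velar stop), /ɟ/ (voiced palatal stop), /r/ (alveolar trill), /dʒ/ (voiced postalveolar affricate), among others, satisfy every feature; every other segment in the inventory fails at least one.

ʁ, ɭ, ɡ, ɟ, r, dʒ, z, dz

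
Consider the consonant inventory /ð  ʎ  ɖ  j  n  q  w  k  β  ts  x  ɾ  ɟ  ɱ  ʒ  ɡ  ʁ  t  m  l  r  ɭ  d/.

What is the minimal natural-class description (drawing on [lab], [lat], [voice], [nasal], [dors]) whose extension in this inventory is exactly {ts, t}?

The class [−voice], [−dorsal] has exactly /ts, t/ as its extension in this inventory. No smaller conjunction from the listed features achieves this: [−dorsal] alone would also admit /ð, ɖ, n, β, …/; [−voice] alone would also admit /q, k, x/; and checking the remaining single features turns up none with this extension.

[−voice, −dors]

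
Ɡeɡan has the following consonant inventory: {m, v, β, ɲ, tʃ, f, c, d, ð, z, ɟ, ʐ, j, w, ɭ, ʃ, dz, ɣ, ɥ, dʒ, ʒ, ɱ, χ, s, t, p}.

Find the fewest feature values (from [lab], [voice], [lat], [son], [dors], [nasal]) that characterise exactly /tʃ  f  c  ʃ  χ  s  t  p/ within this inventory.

/tʃ, f, c, ʃ, χ, s, t, p/ are exactly the [-voice] segments in the inventory, so a single feature suffices.

[-voice]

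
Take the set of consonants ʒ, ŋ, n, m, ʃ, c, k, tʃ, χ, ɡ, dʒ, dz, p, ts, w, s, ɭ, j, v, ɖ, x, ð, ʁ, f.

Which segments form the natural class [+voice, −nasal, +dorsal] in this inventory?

Checking each segment against [+voice], [−nasal], [+dorsal]: /ɡ/ (voiced velar stop), /w/ (labial-velar glide), /j/ (palatal glide), /ʁ/ (voiced uvular fricative) satisfy every feature; every other segment in the inventory fails at least one.

ɡ, w, j, ʁ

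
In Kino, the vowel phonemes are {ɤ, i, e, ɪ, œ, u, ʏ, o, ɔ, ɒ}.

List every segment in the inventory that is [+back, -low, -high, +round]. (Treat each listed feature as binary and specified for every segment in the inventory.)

o, ɔ

Among the inventory, the [+back] segments are /ɤ, u, o, ɔ, ɒ/.
Among these, [-low] gives /ɤ, u, o, ɔ/.
Within that set, [-high] gives /ɤ, o, ɔ/.
Intersecting with [+round] leaves /o, ɔ/.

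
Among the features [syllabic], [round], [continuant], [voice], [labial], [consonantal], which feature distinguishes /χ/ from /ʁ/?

/χ/ is the voiceless uvular fricative and /ʁ/ is the voiced uvular fricative. Both are [−syllabic], [−round], [+continuant], [−labial], [+consonantal]. /χ/ is [−voice] while /ʁ/ is [+voice], so the distinguishing feature is [voice].

[voice]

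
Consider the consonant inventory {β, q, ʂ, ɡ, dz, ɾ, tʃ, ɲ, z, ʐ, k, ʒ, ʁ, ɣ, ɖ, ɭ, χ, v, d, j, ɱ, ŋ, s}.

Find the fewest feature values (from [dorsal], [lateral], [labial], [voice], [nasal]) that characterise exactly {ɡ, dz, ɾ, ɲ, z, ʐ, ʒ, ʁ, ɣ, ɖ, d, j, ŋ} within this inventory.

/ɡ, dz, ɾ, ɲ, z, ʐ, ʒ, ʁ, ɣ, ɖ, d, j, ŋ/ are all [+voice], [−lateral], [−labial], and no other segment in the inventory matches all three values. Dropping any one of them over-generates: [−lateral, −labial] alone would also admit /q, ʂ, tʃ, k, …/; [+voice, −labial] alone would also admit /ɭ/; [+voice, −lateral] alone would also admit /β, v, ɱ/. No other combination of two listed features picks out exactly this set either, so fewer than three features will not do.

[+voice, −lateral, −labial]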